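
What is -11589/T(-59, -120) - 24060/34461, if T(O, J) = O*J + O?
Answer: -27061609/11521461 ≈ -2.3488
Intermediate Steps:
T(O, J) = O + J*O (T(O, J) = J*O + O = O + J*O)
-11589/T(-59, -120) - 24060/34461 = -11589*(-1/(59*(1 - 120))) - 24060/34461 = -11589/((-59*(-119))) - 24060*1/34461 = -11589/7021 - 8020/11487 = -27061609/11521461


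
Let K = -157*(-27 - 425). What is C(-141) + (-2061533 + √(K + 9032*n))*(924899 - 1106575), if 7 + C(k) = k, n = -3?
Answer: 374531069160 - 363352*√10967 ≈ 3.7449e+11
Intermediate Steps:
C(k) = -7 + k
K = 70964 (K = -157*(-452) = 70964)
C(-141) + (-2061533 + √(K + 9032*n))*(924899 - 1106575) = (-7 - 141) + (-2061533 + √(70964 + 9032*(-3)))*(924899 - 1106575) = -148 + (-2061533 + √(70964 - 27096))*(-181676) = -148 + (-2061533 + √43868)*(-181676) = -148 + (-2061533 + 2*√10967)*(-181676) = -148 + (374531069308 - 363352*√10967) = 374531069160 - 363352*√10967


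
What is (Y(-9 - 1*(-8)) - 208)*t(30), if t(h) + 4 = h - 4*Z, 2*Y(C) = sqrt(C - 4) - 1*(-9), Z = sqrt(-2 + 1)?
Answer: -(13 - 2*I)*(407 - I*sqrt(5)) ≈ -5286.5 + 843.07*I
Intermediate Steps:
Z = I (Z = sqrt(-1) = I ≈ 1.0*I)
Y(C) = 9/2 + sqrt(-4 + C)/2 (Y(C) = (sqrt(C - 4) - 1*(-9))/2 = (sqrt(-4 + C) + 9)/2 = (9 + sqrt(-4 + C))/2 = 9/2 + sqrt(-4 + C)/2)
t(h) = -4 + h - 4*I (t(h) = -4 + (h - 4*I) = -4 + h - 4*I)
(Y(-9 - 1*(-8)) - 208)*t(30) = ((9/2 + sqrt(-4 + (-9 - 1*(-8)))/2) - 208)*(-4 + 30 - 4*I) = ((9/2 + sqrt(-4 + (-9 + 8))/2) - 208)*(26 - 4*I) = ((9/2 + sqrt(-4 - 1)/2) - 208)*(26 - 4*I) = ((9/2 + sqrt(-5)/2) - 208)*(26 - 4*I) = ((9/2 + (I*sqrt(5))/2) - 208)*(26 - 4*I) = ((9/2 + I*sqrt(5)/2) - 208)*(26 - 4*I) = (-407/2 + I*sqrt(5)/2)*(26 - 4*I) = (26 - 4*I)*(-407/2 + I*sqrt(5)/2)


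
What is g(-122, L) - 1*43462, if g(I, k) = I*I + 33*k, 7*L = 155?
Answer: -194931/7 ≈ -27847.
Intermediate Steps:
L = 155/7 (L = (⅐)*155 = 155/7 ≈ 22.143)
g(I, k) = I² + 33*k
g(-122, L) - 1*43462 = ((-122)² + 33*(155/7)) - 1*43462 = (14884 + 5115/7) - 43462 = 109303/7 - 43462 = -194931/7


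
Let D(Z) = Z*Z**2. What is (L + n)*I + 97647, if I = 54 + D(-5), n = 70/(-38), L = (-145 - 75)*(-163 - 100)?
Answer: -76195362/19 ≈ -4.0103e+6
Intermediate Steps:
D(Z) = Z**3
L = 57860 (L = -220*(-263) = 57860)
n = -35/19 (n = 70*(-1/38) = -35/19 ≈ -1.8421)
I = -71 (I = 54 + (-5)**3 = 54 - 125 = -71)
(L + n)*I + 97647 = (57860 - 35/19)*(-71) + 97647 = (1099305/19)*(-71) + 97647 = -78050655/19 + 97647 = -76195362/19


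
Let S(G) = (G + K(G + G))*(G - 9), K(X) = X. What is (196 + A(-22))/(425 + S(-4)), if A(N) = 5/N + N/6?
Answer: 12679/38346 ≈ 0.33065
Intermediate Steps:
A(N) = 5/N + N/6 (A(N) = 5/N + N*(1/6) = 5/N + N/6)
S(G) = 3*G*(-9 + G) (S(G) = (G + (G + G))*(G - 9) = (G + 2*G)*(-9 + G) = (3*G)*(-9 + G) = 3*G*(-9 + G))
(196 + A(-22))/(425 + S(-4)) = (196 + (5/(-22) + (1/6)*(-22)))/(425 + 3*(-4)*(-9 - 4)) = (196 + (5*(-1/22) - 11/3))/(425 + 3*(-4)*(-13)) = (196 + (-5/22 - 11/3))/(425 + 156) = (196 - 257/66)/581 = (12679/66)*(1/581) = 12679/38346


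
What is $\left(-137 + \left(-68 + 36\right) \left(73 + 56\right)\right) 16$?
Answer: $-68240$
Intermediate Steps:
$\left(-137 + \left(-68 + 36\right) \left(73 + 56\right)\right) 16 = \left(-137 - 4128\right) 16 = \left(-4265\right) 16 = -68240$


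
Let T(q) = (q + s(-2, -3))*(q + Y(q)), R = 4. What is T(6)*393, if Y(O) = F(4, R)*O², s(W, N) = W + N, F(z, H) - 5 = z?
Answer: 129690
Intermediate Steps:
F(z, H) = 5 + z
s(W, N) = N + W
Y(O) = 9*O² (Y(O) = (5 + 4)*O² = 9*O²)
T(q) = (-5 + q)*(q + 9*q²) (T(q) = (q + (-3 - 2))*(q + 9*q²) = (q - 5)*(q + 9*q²) = (-5 + q)*(q + 9*q²))
T(6)*393 = (6*(-5 - 44*6 + 9*6²))*393 = (6*(-5 - 264 + 9*36))*393 = (6*(-5 - 264 + 324))*393 = (6*55)*393 = 330*393 = 129690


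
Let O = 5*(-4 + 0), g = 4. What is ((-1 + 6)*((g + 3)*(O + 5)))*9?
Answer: -4725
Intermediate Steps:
O = -20 (O = 5*(-4) = -20)
((-1 + 6)*((g + 3)*(O + 5)))*9 = ((-1 + 6)*((4 + 3)*(-20 + 5)))*9 = (5*(7*(-15)))*9 = (5*(-105))*9 = -525*9 = -4725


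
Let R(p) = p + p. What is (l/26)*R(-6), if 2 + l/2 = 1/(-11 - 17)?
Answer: 171/91 ≈ 1.8791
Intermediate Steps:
R(p) = 2*p
l = -57/14 (l = -4 + 2/(-11 - 17) = -4 + 2/(-28) = -4 + 2*(-1/28) = -4 - 1/14 = -57/14 ≈ -4.0714)
(l/26)*R(-6) = (-57/14/26)*(2*(-6)) = -57/14*1/26*(-12) = -57/364*(-12) = 171/91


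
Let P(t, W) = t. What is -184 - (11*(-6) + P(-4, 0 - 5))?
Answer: -114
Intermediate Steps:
-184 - (11*(-6) + P(-4, 0 - 5)) = -184 - (11*(-6) - 4) = -184 - (-66 - 4) = -184 - 1*(-70) = -184 + 70 = -114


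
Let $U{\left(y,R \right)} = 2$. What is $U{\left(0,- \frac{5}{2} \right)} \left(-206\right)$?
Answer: $-412$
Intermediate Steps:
$U{\left(0,- \frac{5}{2} \right)} \left(-206\right) = 2 \left(-206\right) = -412$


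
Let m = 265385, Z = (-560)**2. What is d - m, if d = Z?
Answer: 48215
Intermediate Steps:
Z = 313600
d = 313600
d - m = 313600 - 1*265385 = 313600 - 265385 = 48215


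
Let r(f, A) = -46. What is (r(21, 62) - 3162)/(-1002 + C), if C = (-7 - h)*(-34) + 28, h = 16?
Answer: 401/24 ≈ 16.708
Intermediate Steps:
C = 810 (C = (-7 - 1*16)*(-34) + 28 = (-7 - 16)*(-34) + 28 = -23*(-34) + 28 = 782 + 28 = 810)
(r(21, 62) - 3162)/(-1002 + C) = (-46 - 3162)/(-1002 + 810) = -3208/(-192) = -3208*(-1/192) = 401/24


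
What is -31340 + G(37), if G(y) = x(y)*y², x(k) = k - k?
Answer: -31340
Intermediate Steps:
x(k) = 0
G(y) = 0 (G(y) = 0*y² = 0)
-31340 + G(37) = -31340 + 0 = -31340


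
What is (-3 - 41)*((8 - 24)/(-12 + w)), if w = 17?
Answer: 704/5 ≈ 140.80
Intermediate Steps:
(-3 - 41)*((8 - 24)/(-12 + w)) = (-3 - 41)*((8 - 24)/(-12 + 17)) = -(-704)/5 = -44*(-16/5) = 704/5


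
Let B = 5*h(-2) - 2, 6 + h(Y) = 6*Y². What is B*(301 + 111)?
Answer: 36256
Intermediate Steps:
h(Y) = -6 + 6*Y²
B = 88 (B = 5*(-6 + 6*(-2)²) - 2 = 5*(-6 + 6*4) - 2 = 5*(-6 + 24) - 2 = 5*18 - 2 = 90 - 2 = 88)
B*(301 + 111) = 88*(301 + 111) = 88*412 = 36256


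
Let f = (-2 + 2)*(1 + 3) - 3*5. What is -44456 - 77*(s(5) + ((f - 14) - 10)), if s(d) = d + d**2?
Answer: -43763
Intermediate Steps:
f = -15 (f = 0*4 - 15 = 0 - 15 = -15)
-44456 - 77*(s(5) + ((f - 14) - 10)) = -44456 - 77*(5*(1 + 5) + ((-15 - 14) - 10)) = -44456 - 77*(5*6 + (-29 - 10)) = -44456 - 77*(30 - 39) = -44456 - 77*(-9) = -44456 + 693 = -43763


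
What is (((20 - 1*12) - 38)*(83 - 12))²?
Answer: 4536900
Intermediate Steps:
(((20 - 1*12) - 38)*(83 - 12))² = (((20 - 12) - 38)*71)² = ((8 - 38)*71)² = (-30*71)² = (-2130)² = 4536900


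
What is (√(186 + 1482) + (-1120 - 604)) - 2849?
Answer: -4573 + 2*√417 ≈ -4532.2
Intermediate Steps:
(√(186 + 1482) + (-1120 - 604)) - 2849 = (√1668 - 1724) - 2849 = (2*√417 - 1724) - 2849 = (-1724 + 2*√417) - 2849 = -4573 + 2*√417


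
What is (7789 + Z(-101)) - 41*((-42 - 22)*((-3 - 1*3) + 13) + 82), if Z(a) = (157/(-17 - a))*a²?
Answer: 3516337/84 ≈ 41861.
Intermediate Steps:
Z(a) = 157*a²/(-17 - a)
(7789 + Z(-101)) - 41*((-42 - 22)*((-3 - 1*3) + 13) + 82) = (7789 - 157*(-101)²/(17 - 101)) - 41*((-42 - 22)*((-3 - 1*3) + 13) + 82) = (7789 - 157*10201/(-84)) - 41*(-64*((-3 - 3) + 13) + 82) = (7789 - 157*10201*(-1/84)) - 41*(-64*(-6 + 13) + 82) = (7789 + 1601557/84) - 41*(-64*7 + 82) = 2255833/84 - 41*(-448 + 82) = 2255833/84 - 41*(-366) = 2255833/84 + 15006 = 3516337/84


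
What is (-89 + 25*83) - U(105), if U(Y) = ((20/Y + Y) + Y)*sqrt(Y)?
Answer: 1986 - 4414*sqrt(105)/21 ≈ -167.81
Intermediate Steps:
U(Y) = sqrt(Y)*(2*Y + 20/Y) (U(Y) = ((Y + 20/Y) + Y)*sqrt(Y) = (2*Y + 20/Y)*sqrt(Y) = sqrt(Y)*(2*Y + 20/Y))
(-89 + 25*83) - U(105) = (-89 + 25*83) - 2*(10 + 105**2)/sqrt(105) = (-89 + 2075) - 2*sqrt(105)/105*(10 + 11025) = 1986 - 2*sqrt(105)/105*11035 = 1986 - 4414*sqrt(105)/21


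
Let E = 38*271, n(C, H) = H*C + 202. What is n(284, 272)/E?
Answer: 38725/5149 ≈ 7.5209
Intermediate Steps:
n(C, H) = 202 + C*H (n(C, H) = C*H + 202 = 202 + C*H)
E = 10298
n(284, 272)/E = (202 + 284*272)/10298 = (202 + 77248)*(1/10298) = 77450*(1/10298) = 38725/5149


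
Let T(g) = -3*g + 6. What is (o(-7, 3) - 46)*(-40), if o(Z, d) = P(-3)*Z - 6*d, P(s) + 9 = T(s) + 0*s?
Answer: 4240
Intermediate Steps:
T(g) = 6 - 3*g
P(s) = -3 - 3*s (P(s) = -9 + ((6 - 3*s) + 0*s) = -9 + ((6 - 3*s) + 0) = -9 + (6 - 3*s) = -3 - 3*s)
o(Z, d) = -6*d + 6*Z (o(Z, d) = (-3 - 3*(-3))*Z - 6*d = (-3 + 9)*Z - 6*d = 6*Z - 6*d = -6*d + 6*Z)
(o(-7, 3) - 46)*(-40) = ((-6*3 + 6*(-7)) - 46)*(-40) = ((-18 - 42) - 46)*(-40) = (-60 - 46)*(-40) = -106*(-40) = 4240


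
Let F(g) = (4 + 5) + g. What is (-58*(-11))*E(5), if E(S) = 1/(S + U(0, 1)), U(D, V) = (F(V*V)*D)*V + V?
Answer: 319/3 ≈ 106.33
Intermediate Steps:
F(g) = 9 + g
U(D, V) = V + D*V*(9 + V**2) (U(D, V) = ((9 + V*V)*D)*V + V = ((9 + V**2)*D)*V + V = (D*(9 + V**2))*V + V = D*V*(9 + V**2) + V = V + D*V*(9 + V**2))
E(S) = 1/(1 + S) (E(S) = 1/(S + 1*(1 + 0*(9 + 1**2))) = 1/(S + 1*(1 + 0*(9 + 1))) = 1/(S + 1*(1 + 0*10)) = 1/(S + 1*(1 + 0)) = 1/(S + 1*1) = 1/(S + 1) = 1/(1 + S))
(-58*(-11))*E(5) = (-58*(-11))/(1 + 5) = 638/6 = 638*(1/6) = 319/3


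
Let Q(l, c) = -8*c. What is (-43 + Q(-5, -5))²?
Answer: 9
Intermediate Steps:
(-43 + Q(-5, -5))² = (-43 - 8*(-5))² = (-43 + 40)² = (-3)² = 9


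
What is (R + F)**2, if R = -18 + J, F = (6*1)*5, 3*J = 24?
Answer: 400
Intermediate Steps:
J = 8 (J = (1/3)*24 = 8)
F = 30 (F = 6*5 = 30)
R = -10 (R = -18 + 8 = -10)
(R + F)**2 = (-10 + 30)**2 = 20**2 = 400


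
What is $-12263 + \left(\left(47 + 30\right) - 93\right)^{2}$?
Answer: $-12007$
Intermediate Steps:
$-12263 + \left(\left(47 + 30\right) - 93\right)^{2} = -12263 + \left(77 - 93\right)^{2} = -12263 + \left(-16\right)^{2} = -12263 + 256 = -12007$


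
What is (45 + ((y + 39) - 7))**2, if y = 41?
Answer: 13924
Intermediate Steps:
(45 + ((y + 39) - 7))**2 = (45 + ((41 + 39) - 7))**2 = (45 + (80 - 7))**2 = (45 + 73)**2 = 118**2 = 13924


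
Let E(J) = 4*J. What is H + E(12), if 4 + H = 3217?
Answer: 3261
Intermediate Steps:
H = 3213 (H = -4 + 3217 = 3213)
H + E(12) = 3213 + 4*12 = 3213 + 48 = 3261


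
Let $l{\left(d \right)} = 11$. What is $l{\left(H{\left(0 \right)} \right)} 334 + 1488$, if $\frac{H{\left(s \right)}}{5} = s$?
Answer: $5162$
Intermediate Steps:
$H{\left(s \right)} = 5 s$
$l{\left(H{\left(0 \right)} \right)} 334 + 1488 = 11 \cdot 334 + 1488 = 3674 + 1488 = 5162$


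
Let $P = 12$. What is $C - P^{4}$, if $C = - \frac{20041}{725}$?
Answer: $- \frac{15053641}{725} \approx -20764.0$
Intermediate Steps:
$C = - \frac{20041}{725}$ ($C = \left(-20041\right) \frac{1}{725} = - \frac{20041}{725} \approx -27.643$)
$C - P^{4} = - \frac{20041}{725} - 12^{4} = - \frac{20041}{725} - 20736 = - \frac{15053641}{725}$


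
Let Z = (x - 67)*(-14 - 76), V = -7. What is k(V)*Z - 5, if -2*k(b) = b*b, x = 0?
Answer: -147740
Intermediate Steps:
k(b) = -b²/2 (k(b) = -b*b/2 = -b²/2)
Z = 6030 (Z = (0 - 67)*(-14 - 76) = -67*(-90) = 6030)
k(V)*Z - 5 = -½*(-7)²*6030 - 5 = -½*49*6030 - 5 = -49/2*6030 - 5 = -147735 - 5 = -147740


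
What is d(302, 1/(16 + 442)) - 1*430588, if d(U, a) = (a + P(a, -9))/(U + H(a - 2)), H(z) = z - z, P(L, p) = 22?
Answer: -59557199731/138316 ≈ -4.3059e+5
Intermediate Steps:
H(z) = 0
d(U, a) = (22 + a)/U (d(U, a) = (a + 22)/(U + 0) = (22 + a)/U)
d(302, 1/(16 + 442)) - 1*430588 = (22 + 1/(16 + 442))/302 - 1*430588 = (22 + 1/458)/302 - 430588 = (1/302)*(10077/458) - 430588 = 10077/138316 - 430588 = -59557199731/138316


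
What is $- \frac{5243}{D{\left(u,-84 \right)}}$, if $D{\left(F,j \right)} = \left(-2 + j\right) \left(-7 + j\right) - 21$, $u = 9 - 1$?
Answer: $- \frac{749}{1115} \approx -0.67175$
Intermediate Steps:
$u = 8$ ($u = 9 - 1 = 8$)
$D{\left(F,j \right)} = -21 + \left(-7 + j\right) \left(-2 + j\right)$ ($D{\left(F,j \right)} = \left(-7 + j\right) \left(-2 + j\right) - 21 = -21 + \left(-7 + j\right) \left(-2 + j\right)$)
$- \frac{5243}{D{\left(u,-84 \right)}} = - \frac{5243}{-7 + \left(-84\right)^{2} - -756} = - \frac{5243}{-7 + 7056 + 756} = - \frac{5243}{7805} = \left(-5243\right) \frac{1}{7805} = - \frac{749}{1115}$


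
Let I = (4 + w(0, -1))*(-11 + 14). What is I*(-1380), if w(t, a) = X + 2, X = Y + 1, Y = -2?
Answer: -20700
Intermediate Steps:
X = -1 (X = -2 + 1 = -1)
w(t, a) = 1 (w(t, a) = -1 + 2 = 1)
I = 15 (I = (4 + 1)*(-11 + 14) = 5*3 = 15)
I*(-1380) = 15*(-1380) = -20700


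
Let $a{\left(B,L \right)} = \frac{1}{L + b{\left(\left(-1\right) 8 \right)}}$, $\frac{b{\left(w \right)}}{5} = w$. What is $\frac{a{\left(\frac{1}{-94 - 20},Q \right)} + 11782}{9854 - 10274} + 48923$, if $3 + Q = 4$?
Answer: $\frac{800899243}{16380} \approx 48895.0$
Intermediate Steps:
$b{\left(w \right)} = 5 w$
$Q = 1$ ($Q = -3 + 4 = 1$)
$a{\left(B,L \right)} = \frac{1}{-40 + L}$ ($a{\left(B,L \right)} = \frac{1}{L + 5 \left(\left(-1\right) 8\right)} = \frac{1}{L + 5 \left(-8\right)} = \frac{1}{L - 40} = \frac{1}{-40 + L}$)
$\frac{a{\left(\frac{1}{-94 - 20},Q \right)} + 11782}{9854 - 10274} + 48923 = \frac{\frac{1}{-40 + 1} + 11782}{9854 - 10274} + 48923 = \frac{\frac{1}{-39} + 11782}{-420} + 48923 = \left(- \frac{1}{39} + 11782\right) \left(- \frac{1}{420}\right) + 48923 = \frac{459497}{39} \left(- \frac{1}{420}\right) + 48923 = - \frac{459497}{16380} + 48923 = \frac{800899243}{16380}$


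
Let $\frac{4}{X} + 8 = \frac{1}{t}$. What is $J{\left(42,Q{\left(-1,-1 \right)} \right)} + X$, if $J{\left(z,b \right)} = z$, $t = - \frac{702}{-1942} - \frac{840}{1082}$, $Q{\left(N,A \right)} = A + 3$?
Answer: $\frac{94415490}{2268743} \approx 41.616$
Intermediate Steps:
$Q{\left(N,A \right)} = 3 + A$
$t = - \frac{217929}{525311}$ ($t = \left(-702\right) \left(- \frac{1}{1942}\right) - \frac{420}{541} = \frac{351}{971} - \frac{420}{541} = - \frac{217929}{525311} \approx -0.41486$)
$X = - \frac{871716}{2268743}$ ($X = \frac{4}{-8 + \frac{1}{- \frac{217929}{525311}}} = \frac{4}{-8 - \frac{525311}{217929}} = \frac{4}{- \frac{2268743}{217929}} = 4 \left(- \frac{217929}{2268743}\right) = - \frac{871716}{2268743} \approx -0.38423$)
$J{\left(42,Q{\left(-1,-1 \right)} \right)} + X = 42 - \frac{871716}{2268743} = \frac{94415490}{2268743}$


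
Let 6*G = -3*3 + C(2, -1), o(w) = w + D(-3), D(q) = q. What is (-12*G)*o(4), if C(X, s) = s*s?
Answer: 16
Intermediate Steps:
C(X, s) = s²
o(w) = -3 + w (o(w) = w - 3 = -3 + w)
G = -4/3 (G = (-3*3 + (-1)²)/6 = (-9 + 1)/6 = (⅙)*(-8) = -4/3 ≈ -1.3333)
(-12*G)*o(4) = (-12*(-4/3))*(-3 + 4) = 16*1 = 16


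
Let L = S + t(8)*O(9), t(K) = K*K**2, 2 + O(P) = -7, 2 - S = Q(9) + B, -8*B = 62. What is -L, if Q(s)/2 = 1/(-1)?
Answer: 18385/4 ≈ 4596.3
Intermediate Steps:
B = -31/4 (B = -1/8*62 = -31/4 ≈ -7.7500)
Q(s) = -2 (Q(s) = 2/(-1) = 2*(-1) = -2)
S = 47/4 (S = 2 - (-2 - 31/4) = 2 - 1*(-39/4) = 2 + 39/4 = 47/4 ≈ 11.750)
O(P) = -9 (O(P) = -2 - 7 = -9)
t(K) = K**3
L = -18385/4 (L = 47/4 + 8**3*(-9) = 47/4 + 512*(-9) = 47/4 - 4608 = -18385/4 ≈ -4596.3)
-L = -1*(-18385/4) = 18385/4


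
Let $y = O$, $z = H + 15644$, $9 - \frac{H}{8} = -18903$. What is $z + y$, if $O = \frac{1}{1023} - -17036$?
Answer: $\frac{188207449}{1023} \approx 1.8398 \cdot 10^{5}$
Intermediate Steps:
$H = 151296$ ($H = 72 - -151224 = 72 + 151224 = 151296$)
$O = \frac{17427829}{1023}$ ($O = \frac{1}{1023} + 17036 = \frac{17427829}{1023} \approx 17036.0$)
$z = 166940$ ($z = 151296 + 15644 = 166940$)
$y = \frac{17427829}{1023} \approx 17036.0$
$z + y = 166940 + \frac{17427829}{1023} = \frac{188207449}{1023}$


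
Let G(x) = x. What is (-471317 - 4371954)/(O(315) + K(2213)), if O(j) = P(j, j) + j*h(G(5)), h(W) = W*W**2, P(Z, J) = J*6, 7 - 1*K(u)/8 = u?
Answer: -254909/1243 ≈ -205.08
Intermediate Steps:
K(u) = 56 - 8*u
P(Z, J) = 6*J
h(W) = W**3
O(j) = 131*j (O(j) = 6*j + j*5**3 = 6*j + j*125 = 6*j + 125*j = 131*j)
(-471317 - 4371954)/(O(315) + K(2213)) = (-471317 - 4371954)/(131*315 + (56 - 8*2213)) = -4843271/(41265 + (56 - 17704)) = -4843271/(41265 - 17648) = -4843271/23617 = -4843271*1/23617 = -254909/1243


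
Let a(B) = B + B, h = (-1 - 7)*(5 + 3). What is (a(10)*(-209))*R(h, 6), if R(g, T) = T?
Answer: -25080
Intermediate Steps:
h = -64 (h = -8*8 = -64)
a(B) = 2*B
(a(10)*(-209))*R(h, 6) = ((2*10)*(-209))*6 = (20*(-209))*6 = -4180*6 = -25080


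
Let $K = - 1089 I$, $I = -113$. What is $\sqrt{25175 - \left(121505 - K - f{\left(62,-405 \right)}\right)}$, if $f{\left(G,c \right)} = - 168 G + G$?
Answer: $\sqrt{16373} \approx 127.96$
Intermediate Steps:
$f{\left(G,c \right)} = - 167 G$
$K = 123057$ ($K = \left(-1089\right) \left(-113\right) = 123057$)
$\sqrt{25175 - \left(121505 - K - f{\left(62,-405 \right)}\right)} = \sqrt{25175 + \left(\left(123057 - 10354\right) - 121505\right)} = \sqrt{25175 + \left(112703 - 121505\right)} = \sqrt{25175 - 8802} = \sqrt{16373}$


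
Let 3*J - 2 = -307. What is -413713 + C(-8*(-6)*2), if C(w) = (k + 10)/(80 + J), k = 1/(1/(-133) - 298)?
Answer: -1065839647726/2576275 ≈ -4.1371e+5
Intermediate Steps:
J = -305/3 (J = 2/3 + (1/3)*(-307) = 2/3 - 307/3 = -305/3 ≈ -101.67)
k = -133/39635 (k = 1/(-1/133 - 298) = 1/(-39635/133) = -133/39635 ≈ -0.0033556)
C(w) = -1188651/2576275 (C(w) = (-133/39635 + 10)/(80 - 305/3) = 396217/(39635*(-65/3)) = (396217/39635)*(-3/65) = -1188651/2576275)
-413713 + C(-8*(-6)*2) = -413713 - 1188651/2576275 = -1065839647726/2576275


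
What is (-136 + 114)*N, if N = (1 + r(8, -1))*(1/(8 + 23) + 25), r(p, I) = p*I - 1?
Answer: 136576/31 ≈ 4405.7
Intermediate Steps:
r(p, I) = -1 + I*p (r(p, I) = I*p - 1 = -1 + I*p)
N = -6208/31 (N = (1 + (-1 - 1*8))*(1/(8 + 23) + 25) = (1 + (-1 - 8))*(1/31 + 25) = (1 - 9)*(1/31 + 25) = -8*776/31 = -6208/31 ≈ -200.26)
(-136 + 114)*N = (-136 + 114)*(-6208/31) = -22*(-6208/31) = 136576/31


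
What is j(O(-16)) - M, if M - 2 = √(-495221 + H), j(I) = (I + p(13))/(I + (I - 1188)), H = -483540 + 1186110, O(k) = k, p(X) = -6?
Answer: -1209/610 - √207349 ≈ -457.34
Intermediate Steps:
H = 702570
j(I) = (-6 + I)/(-1188 + 2*I) (j(I) = (I - 6)/(I + (I - 1188)) = (-6 + I)/(I + (-1188 + I)) = (-6 + I)/(-1188 + 2*I))
M = 2 + √207349 (M = 2 + √(-495221 + 702570) = 2 + √207349 ≈ 457.36)
j(O(-16)) - M = (-6 - 16)/(2*(-594 - 16)) - (2 + √207349) = (½)*(-22)/(-610) + (-2 - √207349) = (½)*(-1/610)*(-22) + (-2 - √207349) = 11/610 + (-2 - √207349) = -1209/610 - √207349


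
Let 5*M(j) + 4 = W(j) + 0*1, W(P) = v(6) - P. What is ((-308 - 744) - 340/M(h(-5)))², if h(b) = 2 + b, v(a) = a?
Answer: 1937664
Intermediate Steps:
W(P) = 6 - P
M(j) = ⅖ - j/5 (M(j) = -⅘ + ((6 - j) + 0*1)/5 = -⅘ + ((6 - j) + 0)/5 = -⅘ + (6 - j)/5 = -⅘ + (6/5 - j/5) = ⅖ - j/5)
((-308 - 744) - 340/M(h(-5)))² = ((-308 - 744) - 340/(⅖ - (2 - 5)/5))² = (-1052 - 340/(⅖ - ⅕*(-3)))² = (-1052 - 340/(⅖ + ⅗))² = (-1052 - 340/1)² = (-1052 - 340*1)² = (-1052 - 340)² = (-1392)² = 1937664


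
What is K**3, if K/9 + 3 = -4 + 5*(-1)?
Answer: -1259712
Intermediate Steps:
K = -108 (K = -27 + 9*(-4 + 5*(-1)) = -27 + 9*(-4 - 5) = -27 + 9*(-9) = -27 - 81 = -108)
K**3 = (-108)**3 = -1259712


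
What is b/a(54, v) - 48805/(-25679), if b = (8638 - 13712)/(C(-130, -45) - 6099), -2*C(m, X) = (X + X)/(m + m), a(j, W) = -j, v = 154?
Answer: 414541202999/219895414281 ≈ 1.8852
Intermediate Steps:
C(m, X) = -X/(2*m) (C(m, X) = -(X + X)/(2*(m + m)) = -2*X/(2*(2*m)) = -2*X*1/(2*m)/2 = -X/(2*m))
b = 263848/317157 (b = (8638 - 13712)/(-½*(-45)/(-130) - 6099) = -5074/(-½*(-45)*(-1/130) - 6099) = -5074/(-9/52 - 6099) = -5074/(-317157/52) = -5074*(-52/317157) = 263848/317157 ≈ 0.83192)
b/a(54, v) - 48805/(-25679) = 263848/(317157*((-1*54))) - 48805/(-25679) = (263848/317157)/(-54) - 48805*(-1/25679) = (263848/317157)*(-1/54) + 48805/25679 = -131924/8563239 + 48805/25679 = 414541202999/219895414281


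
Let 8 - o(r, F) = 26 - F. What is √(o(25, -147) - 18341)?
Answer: I*√18506 ≈ 136.04*I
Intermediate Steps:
o(r, F) = -18 + F (o(r, F) = 8 - (26 - F) = 8 + (-26 + F) = -18 + F)
√(o(25, -147) - 18341) = √((-18 - 147) - 18341) = √(-165 - 18341) = √(-18506) = I*√18506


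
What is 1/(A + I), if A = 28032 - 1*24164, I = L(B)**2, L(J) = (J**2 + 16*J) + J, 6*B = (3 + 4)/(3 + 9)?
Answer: 26873856/104022327697 ≈ 0.00025835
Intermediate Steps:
B = 7/72 (B = ((3 + 4)/(3 + 9))/6 = (7/12)/6 = (7*(1/12))/6 = (1/6)*(7/12) = 7/72 ≈ 0.097222)
L(J) = J**2 + 17*J
I = 74252689/26873856 (I = (7*(17 + 7/72)/72)**2 = ((7/72)*(1231/72))**2 = (8617/5184)**2 = 74252689/26873856 ≈ 2.7630)
A = 3868 (A = 28032 - 24164 = 3868)
1/(A + I) = 1/(3868 + 74252689/26873856) = 1/(104022327697/26873856) = 26873856/104022327697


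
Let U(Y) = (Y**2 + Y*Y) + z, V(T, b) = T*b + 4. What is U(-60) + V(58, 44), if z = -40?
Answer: 9716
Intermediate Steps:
V(T, b) = 4 + T*b
U(Y) = -40 + 2*Y**2 (U(Y) = (Y**2 + Y*Y) - 40 = (Y**2 + Y**2) - 40 = 2*Y**2 - 40 = -40 + 2*Y**2)
U(-60) + V(58, 44) = (-40 + 2*(-60)**2) + (4 + 58*44) = (-40 + 2*3600) + (4 + 2552) = (-40 + 7200) + 2556 = 7160 + 2556 = 9716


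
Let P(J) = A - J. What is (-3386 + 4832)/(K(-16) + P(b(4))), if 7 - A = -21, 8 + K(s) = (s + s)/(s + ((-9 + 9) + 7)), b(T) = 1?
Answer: 13014/203 ≈ 64.108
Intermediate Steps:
K(s) = -8 + 2*s/(7 + s) (K(s) = -8 + (s + s)/(s + ((-9 + 9) + 7)) = -8 + (2*s)/(s + (0 + 7)) = -8 + (2*s)/(s + 7) = -8 + (2*s)/(7 + s) = -8 + 2*s/(7 + s))
A = 28 (A = 7 - 1*(-21) = 7 + 21 = 28)
P(J) = 28 - J
(-3386 + 4832)/(K(-16) + P(b(4))) = (-3386 + 4832)/(2*(-28 - 3*(-16))/(7 - 16) + (28 - 1*1)) = 1446/(2*(-28 + 48)/(-9) + (28 - 1)) = 1446/(2*(-⅑)*20 + 27) = 1446/(-40/9 + 27) = 1446/(203/9) = 1446*(9/203) = 13014/203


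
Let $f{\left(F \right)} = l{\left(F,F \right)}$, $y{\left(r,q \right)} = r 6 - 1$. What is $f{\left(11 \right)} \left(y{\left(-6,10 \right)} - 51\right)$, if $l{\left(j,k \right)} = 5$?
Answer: $-440$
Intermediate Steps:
$y{\left(r,q \right)} = -1 + 6 r$ ($y{\left(r,q \right)} = 6 r - 1 = -1 + 6 r$)
$f{\left(F \right)} = 5$
$f{\left(11 \right)} \left(y{\left(-6,10 \right)} - 51\right) = 5 \left(\left(-1 + 6 \left(-6\right)\right) - 51\right) = 5 \left(\left(-1 - 36\right) - 51\right) = 5 \left(-37 - 51\right) = 5 \left(-88\right) = -440$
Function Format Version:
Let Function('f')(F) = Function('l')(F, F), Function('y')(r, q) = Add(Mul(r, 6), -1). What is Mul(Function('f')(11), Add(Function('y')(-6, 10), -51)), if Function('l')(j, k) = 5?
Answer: -440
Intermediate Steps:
Function('y')(r, q) = Add(-1, Mul(6, r)) (Function('y')(r, q) = Add(Mul(6, r), -1) = Add(-1, Mul(6, r)))
Function('f')(F) = 5
Mul(Function('f')(11), Add(Function('y')(-6, 10), -51)) = Mul(5, Add(Add(-1, Mul(6, -6)), -51)) = Mul(5, Add(Add(-1, -36), -51)) = Mul(5, Add(-37, -51)) = Mul(5, -88) = -440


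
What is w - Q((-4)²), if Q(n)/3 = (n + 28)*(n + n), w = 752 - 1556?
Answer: -5028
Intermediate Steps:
w = -804
Q(n) = 6*n*(28 + n) (Q(n) = 3*((n + 28)*(n + n)) = 3*((28 + n)*(2*n)) = 3*(2*n*(28 + n)) = 6*n*(28 + n))
w - Q((-4)²) = -804 - 6*(-4)²*(28 + (-4)²) = -804 - 6*16*(28 + 16) = -804 - 6*16*44 = -804 - 1*4224 = -804 - 4224 = -5028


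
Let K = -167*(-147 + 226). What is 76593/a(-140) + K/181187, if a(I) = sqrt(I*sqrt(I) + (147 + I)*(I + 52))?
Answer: -13193/181187 + 76593*sqrt(14)/(28*sqrt(-11 - 5*I*sqrt(35))) ≈ 1039.7 + 1496.1*I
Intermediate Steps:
K = -13193 (K = -167*79 = -13193)
a(I) = sqrt(I**(3/2) + (52 + I)*(147 + I)) (a(I) = sqrt(I**(3/2) + (147 + I)*(52 + I)) = sqrt(I**(3/2) + (52 + I)*(147 + I)))
76593/a(-140) + K/181187 = 76593/(sqrt(7644 + (-140)**2 + (-140)**(3/2) + 199*(-140))) - 13193/181187 = 76593/(sqrt(7644 + 19600 - 280*I*sqrt(35) - 27860)) - 13193*1/181187 = 76593/(sqrt(-616 - 280*I*sqrt(35))) - 13193/181187 = 76593/sqrt(-616 - 280*I*sqrt(35)) - 13193/181187 = -13193/181187 + 76593/sqrt(-616 - 280*I*sqrt(35))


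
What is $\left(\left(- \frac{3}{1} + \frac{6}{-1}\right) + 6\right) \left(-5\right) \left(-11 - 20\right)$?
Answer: $-465$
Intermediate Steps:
$\left(\left(- \frac{3}{1} + \frac{6}{-1}\right) + 6\right) \left(-5\right) \left(-11 - 20\right) = \left(\left(\left(-3\right) 1 + 6 \left(-1\right)\right) + 6\right) \left(-5\right) \left(-31\right) = \left(\left(-3 - 6\right) + 6\right) \left(-5\right) \left(-31\right) = \left(-9 + 6\right) \left(-5\right) \left(-31\right) = \left(-3\right) \left(-5\right) \left(-31\right) = 15 \left(-31\right) = -465$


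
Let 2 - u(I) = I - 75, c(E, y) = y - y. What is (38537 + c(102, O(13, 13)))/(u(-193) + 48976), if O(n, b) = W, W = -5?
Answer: 38537/49246 ≈ 0.78254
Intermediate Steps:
O(n, b) = -5
c(E, y) = 0
u(I) = 77 - I (u(I) = 2 - (I - 75) = 2 - (-75 + I) = 2 + (75 - I) = 77 - I)
(38537 + c(102, O(13, 13)))/(u(-193) + 48976) = (38537 + 0)/((77 - 1*(-193)) + 48976) = 38537/((77 + 193) + 48976) = 38537/(270 + 48976) = 38537/49246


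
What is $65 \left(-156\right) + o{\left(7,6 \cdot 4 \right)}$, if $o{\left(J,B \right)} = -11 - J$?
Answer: $-10158$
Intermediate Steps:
$65 \left(-156\right) + o{\left(7,6 \cdot 4 \right)} = 65 \left(-156\right) - 18 = -10140 - 18 = -10158$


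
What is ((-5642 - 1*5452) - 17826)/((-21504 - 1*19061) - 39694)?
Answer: 9640/26753 ≈ 0.36033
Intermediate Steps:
((-5642 - 1*5452) - 17826)/((-21504 - 1*19061) - 39694) = ((-5642 - 5452) - 17826)/((-21504 - 19061) - 39694) = (-11094 - 17826)/(-40565 - 39694) = -28920/(-80259) = -28920*(-1/80259) = 9640/26753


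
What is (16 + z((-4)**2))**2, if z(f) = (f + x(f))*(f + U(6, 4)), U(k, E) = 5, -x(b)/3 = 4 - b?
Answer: 1227664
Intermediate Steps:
x(b) = -12 + 3*b (x(b) = -3*(4 - b) = -12 + 3*b)
z(f) = (-12 + 4*f)*(5 + f) (z(f) = (f + (-12 + 3*f))*(f + 5) = (-12 + 4*f)*(5 + f))
(16 + z((-4)**2))**2 = (16 + (-60 + 4*((-4)**2)**2 + 8*(-4)**2))**2 = (16 + (-60 + 4*16**2 + 8*16))**2 = (16 + (-60 + 4*256 + 128))**2 = (16 + (-60 + 1024 + 128))**2 = (16 + 1092)**2 = 1108**2 = 1227664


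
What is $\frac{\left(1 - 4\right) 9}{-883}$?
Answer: $\frac{27}{883} \approx 0.030578$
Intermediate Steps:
$\frac{\left(1 - 4\right) 9}{-883} = \left(-3\right) 9 \left(- \frac{1}{883}\right) = \left(-27\right) \left(- \frac{1}{883}\right) = \frac{27}{883}$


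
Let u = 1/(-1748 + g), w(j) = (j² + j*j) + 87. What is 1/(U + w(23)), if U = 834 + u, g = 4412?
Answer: 2664/5272057 ≈ 0.00050531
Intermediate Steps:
w(j) = 87 + 2*j² (w(j) = (j² + j²) + 87 = 2*j² + 87 = 87 + 2*j²)
u = 1/2664 (u = 1/(-1748 + 4412) = 1/2664 ≈ 0.00037538)
U = 2221777/2664 (U = 834 + 1/2664 = 2221777/2664 ≈ 834.00)
1/(U + w(23)) = 1/(2221777/2664 + (87 + 2*23²)) = 1/(2221777/2664 + (87 + 2*529)) = 1/(2221777/2664 + (87 + 1058)) = 1/(2221777/2664 + 1145) = 1/(5272057/2664) = 2664/5272057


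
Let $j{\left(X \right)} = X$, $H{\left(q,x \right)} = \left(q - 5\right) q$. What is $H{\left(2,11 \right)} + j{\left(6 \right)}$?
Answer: $0$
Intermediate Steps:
$H{\left(q,x \right)} = q \left(-5 + q\right)$ ($H{\left(q,x \right)} = \left(-5 + q\right) q = q \left(-5 + q\right)$)
$H{\left(2,11 \right)} + j{\left(6 \right)} = 2 \left(-5 + 2\right) + 6 = 2 \left(-3\right) + 6 = -6 + 6 = 0$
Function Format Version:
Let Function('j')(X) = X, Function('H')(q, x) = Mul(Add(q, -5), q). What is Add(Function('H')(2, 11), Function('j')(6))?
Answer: 0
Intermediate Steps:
Function('H')(q, x) = Mul(q, Add(-5, q)) (Function('H')(q, x) = Mul(Add(-5, q), q) = Mul(q, Add(-5, q)))
Add(Function('H')(2, 11), Function('j')(6)) = Add(Mul(2, Add(-5, 2)), 6) = Add(Mul(2, -3), 6) = Add(-6, 6) = 0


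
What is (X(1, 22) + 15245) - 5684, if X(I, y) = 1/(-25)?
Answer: 239024/25 ≈ 9561.0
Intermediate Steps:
X(I, y) = -1/25
(X(1, 22) + 15245) - 5684 = (-1/25 + 15245) - 5684 = 381124/25 - 5684 = 239024/25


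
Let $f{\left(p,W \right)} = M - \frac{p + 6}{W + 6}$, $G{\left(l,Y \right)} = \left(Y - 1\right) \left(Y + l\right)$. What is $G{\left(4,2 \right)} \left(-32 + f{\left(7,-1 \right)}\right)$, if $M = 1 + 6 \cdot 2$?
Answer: $- \frac{648}{5} \approx -129.6$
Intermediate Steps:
$G{\left(l,Y \right)} = \left(-1 + Y\right) \left(Y + l\right)$
$M = 13$ ($M = 1 + 12 = 13$)
$f{\left(p,W \right)} = 13 - \frac{6 + p}{6 + W}$ ($f{\left(p,W \right)} = 13 - \frac{p + 6}{W + 6} = 13 - \frac{6 + p}{6 + W}$)
$G{\left(4,2 \right)} \left(-32 + f{\left(7,-1 \right)}\right) = \left(2^{2} - 2 - 4 + 2 \cdot 4\right) \left(-32 + \frac{72 - 7 + 13 \left(-1\right)}{6 - 1}\right) = \left(4 - 2 - 4 + 8\right) \left(-32 + \frac{72 - 7 - 13}{5}\right) = 6 \left(-32 + \frac{1}{5} \cdot 52\right) = 6 \left(-32 + \frac{52}{5}\right) = 6 \left(- \frac{108}{5}\right) = - \frac{648}{5}$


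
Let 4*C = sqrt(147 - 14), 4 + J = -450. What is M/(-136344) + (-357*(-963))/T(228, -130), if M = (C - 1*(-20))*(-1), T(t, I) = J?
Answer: -2929614439/3868761 + sqrt(133)/545376 ≈ -757.25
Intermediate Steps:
J = -454 (J = -4 - 450 = -454)
T(t, I) = -454
C = sqrt(133)/4 (C = sqrt(147 - 14)/4 = sqrt(133)/4 ≈ 2.8831)
M = -20 - sqrt(133)/4 (M = (sqrt(133)/4 - 1*(-20))*(-1) = (sqrt(133)/4 + 20)*(-1) = (20 + sqrt(133)/4)*(-1) = -20 - sqrt(133)/4 ≈ -22.883)
M/(-136344) + (-357*(-963))/T(228, -130) = (-20 - sqrt(133)/4)/(-136344) - 357*(-963)/(-454) = (-20 - sqrt(133)/4)*(-1/136344) + 343791*(-1/454) = (5/34086 + sqrt(133)/545376) - 343791/454 = -2929614439/3868761 + sqrt(133)/545376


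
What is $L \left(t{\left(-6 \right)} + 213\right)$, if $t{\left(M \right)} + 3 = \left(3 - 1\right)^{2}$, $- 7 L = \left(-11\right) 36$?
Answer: $\frac{84744}{7} \approx 12106.0$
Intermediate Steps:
$L = \frac{396}{7}$ ($L = - \frac{\left(-11\right) 36}{7} = \left(- \frac{1}{7}\right) \left(-396\right) = \frac{396}{7} \approx 56.571$)
$t{\left(M \right)} = 1$ ($t{\left(M \right)} = -3 + \left(3 - 1\right)^{2} = -3 + 2^{2} = -3 + 4 = 1$)
$L \left(t{\left(-6 \right)} + 213\right) = \frac{396 \left(1 + 213\right)}{7} = \frac{396}{7} \cdot 214 = \frac{84744}{7}$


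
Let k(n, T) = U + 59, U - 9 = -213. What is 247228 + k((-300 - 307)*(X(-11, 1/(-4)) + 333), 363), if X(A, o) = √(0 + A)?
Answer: 247083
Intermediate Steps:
U = -204 (U = 9 - 213 = -204)
X(A, o) = √A
k(n, T) = -145 (k(n, T) = -204 + 59 = -145)
247228 + k((-300 - 307)*(X(-11, 1/(-4)) + 333), 363) = 247228 - 145 = 247083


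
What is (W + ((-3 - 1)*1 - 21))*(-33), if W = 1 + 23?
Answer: 33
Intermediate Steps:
W = 24
(W + ((-3 - 1)*1 - 21))*(-33) = (24 + ((-3 - 1)*1 - 21))*(-33) = (24 + (-4*1 - 21))*(-33) = (24 + (-4 - 21))*(-33) = (24 - 25)*(-33) = -1*(-33) = 33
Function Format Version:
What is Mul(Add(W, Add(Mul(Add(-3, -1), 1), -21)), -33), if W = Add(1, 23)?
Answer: 33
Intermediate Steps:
W = 24
Mul(Add(W, Add(Mul(Add(-3, -1), 1), -21)), -33) = Mul(Add(24, Add(Mul(Add(-3, -1), 1), -21)), -33) = Mul(Add(24, Add(Mul(-4, 1), -21)), -33) = Mul(Add(24, Add(-4, -21)), -33) = Mul(Add(24, -25), -33) = Mul(-1, -33) = 33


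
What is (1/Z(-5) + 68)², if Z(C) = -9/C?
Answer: 380689/81 ≈ 4699.9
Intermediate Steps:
(1/Z(-5) + 68)² = (1/(-9/(-5)) + 68)² = (1/(-9*(-⅕)) + 68)² = (1/(9/5) + 68)² = (5/9 + 68)² = (617/9)² = 380689/81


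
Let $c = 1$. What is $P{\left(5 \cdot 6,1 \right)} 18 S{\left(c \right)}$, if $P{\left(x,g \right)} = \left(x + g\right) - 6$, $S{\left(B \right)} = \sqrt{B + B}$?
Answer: $450 \sqrt{2} \approx 636.4$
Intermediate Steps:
$S{\left(B \right)} = \sqrt{2} \sqrt{B}$ ($S{\left(B \right)} = \sqrt{2 B} = \sqrt{2} \sqrt{B}$)
$P{\left(x,g \right)} = -6 + g + x$ ($P{\left(x,g \right)} = \left(g + x\right) - 6 = -6 + g + x$)
$P{\left(5 \cdot 6,1 \right)} 18 S{\left(c \right)} = \left(-6 + 1 + 5 \cdot 6\right) 18 \sqrt{2} \sqrt{1} = \left(-6 + 1 + 30\right) 18 \sqrt{2} \cdot 1 = 25 \cdot 18 \sqrt{2} = 450 \sqrt{2}$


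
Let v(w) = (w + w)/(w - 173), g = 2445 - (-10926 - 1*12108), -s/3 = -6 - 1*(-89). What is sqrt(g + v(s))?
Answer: sqrt(1134403098)/211 ≈ 159.63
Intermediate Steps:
s = -249 (s = -3*(-6 - 1*(-89)) = -3*(-6 + 89) = -3*83 = -249)
g = 25479 (g = 2445 - (-10926 - 12108) = 2445 - 1*(-23034) = 2445 + 23034 = 25479)
v(w) = 2*w/(-173 + w) (v(w) = (2*w)/(-173 + w) = 2*w/(-173 + w))
sqrt(g + v(s)) = sqrt(25479 + 2*(-249)/(-173 - 249)) = sqrt(25479 + 2*(-249)/(-422)) = sqrt(25479 + 2*(-249)*(-1/422)) = sqrt(25479 + 249/211) = sqrt(5376318/211) = sqrt(1134403098)/211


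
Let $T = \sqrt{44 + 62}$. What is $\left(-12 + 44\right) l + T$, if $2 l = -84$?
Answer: $-1344 + \sqrt{106} \approx -1333.7$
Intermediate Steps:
$l = -42$ ($l = \frac{1}{2} \left(-84\right) = -42$)
$T = \sqrt{106} \approx 10.296$
$\left(-12 + 44\right) l + T = \left(-12 + 44\right) \left(-42\right) + \sqrt{106} = 32 \left(-42\right) + \sqrt{106} = -1344 + \sqrt{106}$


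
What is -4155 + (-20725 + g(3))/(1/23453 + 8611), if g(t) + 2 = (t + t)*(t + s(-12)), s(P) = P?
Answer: -279868449771/67317928 ≈ -4157.4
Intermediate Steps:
g(t) = -2 + 2*t*(-12 + t) (g(t) = -2 + (t + t)*(t - 12) = -2 + (2*t)*(-12 + t) = -2 + 2*t*(-12 + t))
-4155 + (-20725 + g(3))/(1/23453 + 8611) = -4155 + (-20725 + (-2 - 24*3 + 2*3²))/(1/23453 + 8611) = -4155 + (-20725 + (-2 - 72 + 2*9))/(1/23453 + 8611) = -4155 + (-20725 + (-2 - 72 + 18))/(201953784/23453) = -4155 + (-20725 - 56)*(23453/201953784) = -4155 - 20781*23453/201953784 = -4155 - 162458931/67317928 = -279868449771/67317928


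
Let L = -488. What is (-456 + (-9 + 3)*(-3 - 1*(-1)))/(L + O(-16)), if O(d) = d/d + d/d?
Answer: 74/81 ≈ 0.91358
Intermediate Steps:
O(d) = 2 (O(d) = 1 + 1 = 2)
(-456 + (-9 + 3)*(-3 - 1*(-1)))/(L + O(-16)) = (-456 + (-9 + 3)*(-3 - 1*(-1)))/(-488 + 2) = (-456 - 6*(-3 + 1))/(-486) = (-456 - 6*(-2))*(-1/486) = (-456 + 12)*(-1/486) = -444*(-1/486) = 74/81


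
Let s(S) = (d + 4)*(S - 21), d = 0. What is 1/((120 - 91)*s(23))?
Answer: 1/232 ≈ 0.0043103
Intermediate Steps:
s(S) = -84 + 4*S (s(S) = (0 + 4)*(S - 21) = 4*(-21 + S) = -84 + 4*S)
1/((120 - 91)*s(23)) = 1/((120 - 91)*(-84 + 4*23)) = 1/(29*(-84 + 92)) = (1/29)/8 = (1/29)*(⅛) = 1/232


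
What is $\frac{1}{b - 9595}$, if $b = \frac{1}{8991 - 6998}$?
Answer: $- \frac{1993}{19122834} \approx -0.00010422$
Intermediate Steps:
$b = \frac{1}{1993} \approx 0.00050176$
$\frac{1}{b - 9595} = \frac{1}{\frac{1}{1993} - 9595} = \frac{1}{- \frac{19122834}{1993}} = - \frac{1993}{19122834}$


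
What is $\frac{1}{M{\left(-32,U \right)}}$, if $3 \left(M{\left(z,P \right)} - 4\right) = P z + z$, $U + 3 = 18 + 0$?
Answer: $- \frac{3}{500} \approx -0.006$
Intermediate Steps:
$U = 15$ ($U = -3 + \left(18 + 0\right) = -3 + 18 = 15$)
$M{\left(z,P \right)} = 4 + \frac{z}{3} + \frac{P z}{3}$ ($M{\left(z,P \right)} = 4 + \frac{P z + z}{3} = 4 + \frac{z + P z}{3} = 4 + \left(\frac{z}{3} + \frac{P z}{3}\right) = 4 + \frac{z}{3} + \frac{P z}{3}$)
$\frac{1}{M{\left(-32,U \right)}} = \frac{1}{4 + \frac{1}{3} \left(-32\right) + \frac{1}{3} \cdot 15 \left(-32\right)} = \frac{1}{4 - \frac{32}{3} - 160} = \frac{1}{- \frac{500}{3}} = - \frac{3}{500}$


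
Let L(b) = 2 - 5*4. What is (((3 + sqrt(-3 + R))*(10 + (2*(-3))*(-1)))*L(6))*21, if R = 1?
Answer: -18144 - 6048*I*sqrt(2) ≈ -18144.0 - 8553.2*I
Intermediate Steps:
L(b) = -18 (L(b) = 2 - 20 = -18)
(((3 + sqrt(-3 + R))*(10 + (2*(-3))*(-1)))*L(6))*21 = (((3 + sqrt(-3 + 1))*(10 + (2*(-3))*(-1)))*(-18))*21 = (((3 + sqrt(-2))*(10 - 6*(-1)))*(-18))*21 = (((3 + I*sqrt(2))*(10 + 6))*(-18))*21 = (((3 + I*sqrt(2))*16)*(-18))*21 = ((48 + 16*I*sqrt(2))*(-18))*21 = (-864 - 288*I*sqrt(2))*21 = -18144 - 6048*I*sqrt(2)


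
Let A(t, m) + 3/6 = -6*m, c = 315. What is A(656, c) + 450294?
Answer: 896807/2 ≈ 4.4840e+5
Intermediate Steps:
A(t, m) = -½ - 6*m
A(656, c) + 450294 = (-½ - 6*315) + 450294 = (-½ - 1890) + 450294 = -3781/2 + 450294 = 896807/2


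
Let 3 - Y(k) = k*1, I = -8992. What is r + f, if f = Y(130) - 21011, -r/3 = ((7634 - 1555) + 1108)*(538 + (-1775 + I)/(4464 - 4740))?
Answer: -1146510381/92 ≈ -1.2462e+7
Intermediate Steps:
r = -1144565685/92 (r = -3*((7634 - 1555) + 1108)*(538 + (-1775 - 8992)/(4464 - 4740)) = -3*(6079 + 1108)*(538 - 10767/(-276)) = -21561*(538 - 10767*(-1/276)) = -21561*(538 + 3589/92) = -21561*53085/92 = -3*381521895/92 = -1144565685/92 ≈ -1.2441e+7)
Y(k) = 3 - k
f = -21138 (f = (3 - 1*130) - 21011 = (3 - 130) - 21011 = -127 - 21011 = -21138)
r + f = -1144565685/92 - 21138 = -1146510381/92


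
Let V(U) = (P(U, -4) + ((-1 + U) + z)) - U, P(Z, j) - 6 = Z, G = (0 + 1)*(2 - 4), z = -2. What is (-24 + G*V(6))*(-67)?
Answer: 2814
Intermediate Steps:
G = -2 (G = 1*(-2) = -2)
P(Z, j) = 6 + Z
V(U) = 3 + U (V(U) = ((6 + U) + ((-1 + U) - 2)) - U = ((6 + U) + (-3 + U)) - U = (3 + 2*U) - U = 3 + U)
(-24 + G*V(6))*(-67) = (-24 - 2*(3 + 6))*(-67) = (-24 - 2*9)*(-67) = (-24 - 18)*(-67) = -42*(-67) = 2814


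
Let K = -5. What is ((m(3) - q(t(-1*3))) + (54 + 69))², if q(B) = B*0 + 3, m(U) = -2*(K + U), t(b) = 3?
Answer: 15376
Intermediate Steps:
m(U) = 10 - 2*U (m(U) = -2*(-5 + U) = 10 - 2*U)
q(B) = 3 (q(B) = 0 + 3 = 3)
((m(3) - q(t(-1*3))) + (54 + 69))² = (((10 - 2*3) - 1*3) + (54 + 69))² = (((10 - 6) - 3) + 123)² = ((4 - 3) + 123)² = (1 + 123)² = 124² = 15376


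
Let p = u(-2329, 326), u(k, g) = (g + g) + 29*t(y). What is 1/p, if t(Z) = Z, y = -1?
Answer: 1/623 ≈ 0.0016051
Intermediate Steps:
u(k, g) = -29 + 2*g (u(k, g) = (g + g) + 29*(-1) = 2*g - 29 = -29 + 2*g)
p = 623 (p = -29 + 2*326 = -29 + 652 = 623)
1/p = 1/623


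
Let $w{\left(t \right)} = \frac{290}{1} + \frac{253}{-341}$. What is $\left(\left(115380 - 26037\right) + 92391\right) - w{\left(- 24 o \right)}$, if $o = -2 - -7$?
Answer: $\frac{5624787}{31} \approx 1.8144 \cdot 10^{5}$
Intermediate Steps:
$o = 5$ ($o = -2 + 7 = 5$)
$w{\left(t \right)} = \frac{8967}{31}$ ($w{\left(t \right)} = 290 \cdot 1 + 253 \left(- \frac{1}{341}\right) = 290 - \frac{23}{31} = \frac{8967}{31}$)
$\left(\left(115380 - 26037\right) + 92391\right) - w{\left(- 24 o \right)} = \left(\left(115380 - 26037\right) + 92391\right) - \frac{8967}{31} = \left(89343 + 92391\right) - \frac{8967}{31} = 181734 - \frac{8967}{31} = \frac{5624787}{31}$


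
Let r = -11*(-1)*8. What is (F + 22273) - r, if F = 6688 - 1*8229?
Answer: 20644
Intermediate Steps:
r = 88 (r = 11*8 = 88)
F = -1541 (F = 6688 - 8229 = -1541)
(F + 22273) - r = (-1541 + 22273) - 1*88 = 20732 - 88 = 20644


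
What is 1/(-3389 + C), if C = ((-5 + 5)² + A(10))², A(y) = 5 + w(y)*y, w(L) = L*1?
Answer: 1/7636 ≈ 0.00013096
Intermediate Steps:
w(L) = L
A(y) = 5 + y² (A(y) = 5 + y*y = 5 + y²)
C = 11025 (C = ((-5 + 5)² + (5 + 10²))² = (0² + (5 + 100))² = (0 + 105)² = 105² = 11025)
1/(-3389 + C) = 1/(-3389 + 11025) = 1/7636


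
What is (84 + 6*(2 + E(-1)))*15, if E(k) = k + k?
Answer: 1260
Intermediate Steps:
E(k) = 2*k
(84 + 6*(2 + E(-1)))*15 = (84 + 6*(2 + 2*(-1)))*15 = (84 + 6*(2 - 2))*15 = (84 + 6*0)*15 = (84 + 0)*15 = 84*15 = 1260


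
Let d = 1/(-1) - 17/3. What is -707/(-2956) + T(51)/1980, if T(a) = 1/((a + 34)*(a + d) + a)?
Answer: 1336633729/5588524920 ≈ 0.23917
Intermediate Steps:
d = -20/3 (d = 1*(-1) - 17*⅓ = -1 - 17/3 = -20/3 ≈ -6.6667)
T(a) = 1/(a + (34 + a)*(-20/3 + a)) (T(a) = 1/((a + 34)*(a - 20/3) + a) = 1/((34 + a)*(-20/3 + a) + a) = 1/(a + (34 + a)*(-20/3 + a)))
-707/(-2956) + T(51)/1980 = -707/(-2956) + (3/(-680 + 3*51² + 85*51))/1980 = -707*(-1/2956) + (3/(-680 + 3*2601 + 4335))*(1/1980) = 707/2956 + (3/(-680 + 7803 + 4335))*(1/1980) = 707/2956 + (3/11458)*(1/1980) = 707/2956 + 1/7562280 = 1336633729/5588524920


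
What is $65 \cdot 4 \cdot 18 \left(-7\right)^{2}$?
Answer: $229320$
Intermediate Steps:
$65 \cdot 4 \cdot 18 \left(-7\right)^{2} = 65 \cdot 72 \cdot 49 = 4680 \cdot 49 = 229320$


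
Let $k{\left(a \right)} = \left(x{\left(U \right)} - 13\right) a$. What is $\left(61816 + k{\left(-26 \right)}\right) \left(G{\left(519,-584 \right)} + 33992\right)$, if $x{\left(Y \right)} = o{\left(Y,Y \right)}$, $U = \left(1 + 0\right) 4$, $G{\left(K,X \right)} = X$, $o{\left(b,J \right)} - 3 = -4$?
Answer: $2077309440$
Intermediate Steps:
$o{\left(b,J \right)} = -1$ ($o{\left(b,J \right)} = 3 - 4 = -1$)
$U = 4$ ($U = 1 \cdot 4 = 4$)
$x{\left(Y \right)} = -1$
$k{\left(a \right)} = - 14 a$ ($k{\left(a \right)} = \left(-1 - 13\right) a = - 14 a$)
$\left(61816 + k{\left(-26 \right)}\right) \left(G{\left(519,-584 \right)} + 33992\right) = \left(61816 - -364\right) \left(-584 + 33992\right) = \left(61816 + 364\right) 33408 = 62180 \cdot 33408 = 2077309440$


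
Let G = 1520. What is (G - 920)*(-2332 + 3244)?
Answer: 547200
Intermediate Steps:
(G - 920)*(-2332 + 3244) = (1520 - 920)*(-2332 + 3244) = 600*912 = 547200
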